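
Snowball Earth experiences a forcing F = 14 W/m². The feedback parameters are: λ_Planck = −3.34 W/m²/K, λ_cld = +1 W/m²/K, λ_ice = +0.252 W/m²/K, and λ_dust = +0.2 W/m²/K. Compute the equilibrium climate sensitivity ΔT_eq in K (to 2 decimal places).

7.42 K

Net feedback parameter λ = (−3.34) + (+1) + (+0.252) + (+0.2) = -1.888 W/m²/K.
ΔT = −F/λ = −14/(-1.888) = 7.42 K.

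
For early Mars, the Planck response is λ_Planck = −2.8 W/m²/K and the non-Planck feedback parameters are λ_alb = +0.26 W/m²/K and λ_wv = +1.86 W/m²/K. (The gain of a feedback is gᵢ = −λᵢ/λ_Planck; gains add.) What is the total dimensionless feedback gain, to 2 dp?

Convert to gains: g_alb = 0.26/2.8 = 0.09286; g_wv = 1.86/2.8 = 0.6643.
Total gain g = 0.75716.

0.76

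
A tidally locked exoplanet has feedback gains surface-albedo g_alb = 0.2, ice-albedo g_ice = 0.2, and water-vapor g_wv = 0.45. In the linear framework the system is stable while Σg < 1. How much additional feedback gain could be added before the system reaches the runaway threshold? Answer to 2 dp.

Current total gain = 0.2 + 0.2 + 0.45 = 0.85.
Margin to runaway = 1 − 0.85 = 0.15.

0.15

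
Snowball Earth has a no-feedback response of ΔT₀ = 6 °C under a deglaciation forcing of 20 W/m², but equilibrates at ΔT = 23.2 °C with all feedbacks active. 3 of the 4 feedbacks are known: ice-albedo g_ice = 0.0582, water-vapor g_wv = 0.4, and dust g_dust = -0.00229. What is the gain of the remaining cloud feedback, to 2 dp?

0.29

Amplification A = ΔT/ΔT₀ = 23.2/6 = 3.867.
Total gain g = 1 − 1/A = 1 − 1/3.867 = 0.7414.
Known gains sum to 0.0582 + 0.4 − 0.00229 = 0.45591.
g_cld = 0.7414 − 0.45591 = 0.29.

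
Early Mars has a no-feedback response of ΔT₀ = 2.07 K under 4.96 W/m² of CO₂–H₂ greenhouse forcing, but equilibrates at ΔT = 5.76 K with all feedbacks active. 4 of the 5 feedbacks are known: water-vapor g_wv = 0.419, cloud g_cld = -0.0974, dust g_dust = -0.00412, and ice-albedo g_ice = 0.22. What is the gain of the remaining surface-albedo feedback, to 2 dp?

0.10

Amplification A = ΔT/ΔT₀ = 5.76/2.07 = 2.783.
Total gain g = 1 − 1/A = 1 − 1/2.783 = 0.6407.
Known gains sum to 0.419 − 0.0974 − 0.00412 + 0.22 = 0.53748.
g_alb = 0.6407 − 0.53748 = 0.10.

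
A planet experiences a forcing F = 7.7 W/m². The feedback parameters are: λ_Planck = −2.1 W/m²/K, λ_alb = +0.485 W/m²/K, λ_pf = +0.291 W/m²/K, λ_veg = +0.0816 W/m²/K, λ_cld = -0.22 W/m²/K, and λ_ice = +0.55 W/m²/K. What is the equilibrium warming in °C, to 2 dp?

8.44 °C

Net feedback parameter λ = (−2.1) + (+0.485) + (+0.291) + (+0.0816) + (-0.22) + (+0.55) = -0.9124 W/m²/K.
ΔT = −F/λ = −7.7/(-0.9124) = 8.44 °C.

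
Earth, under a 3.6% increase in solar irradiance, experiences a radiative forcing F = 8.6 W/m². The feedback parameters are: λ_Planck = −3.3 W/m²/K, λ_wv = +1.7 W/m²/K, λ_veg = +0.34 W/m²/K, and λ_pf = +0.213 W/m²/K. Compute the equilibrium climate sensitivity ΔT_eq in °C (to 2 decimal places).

8.21 °C

Net feedback parameter λ = (−3.3) + (+1.7) + (+0.34) + (+0.213) = -1.047 W/m²/K.
ΔT = −F/λ = −8.6/(-1.047) = 8.21 °C.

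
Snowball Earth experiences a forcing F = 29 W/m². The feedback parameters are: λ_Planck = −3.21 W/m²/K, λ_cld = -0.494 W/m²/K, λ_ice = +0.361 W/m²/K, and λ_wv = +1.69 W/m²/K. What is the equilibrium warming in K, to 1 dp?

17.5 K

Net feedback parameter λ = (−3.21) + (-0.494) + (+0.361) + (+1.69) = -1.653 W/m²/K.
ΔT = −F/λ = −29/(-1.653) = 17.5 K.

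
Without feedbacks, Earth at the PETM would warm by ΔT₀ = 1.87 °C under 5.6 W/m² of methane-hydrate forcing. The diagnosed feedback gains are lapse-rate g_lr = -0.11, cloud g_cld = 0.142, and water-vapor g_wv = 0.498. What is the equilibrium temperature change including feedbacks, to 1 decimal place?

4.0 °C

Total gain g = -0.11 + 0.142 + 0.498 = 0.53.
Amplification A = 1/(1 − 0.53) = 2.128.
ΔT = 1.87 × 2.128 = 4.0 °C.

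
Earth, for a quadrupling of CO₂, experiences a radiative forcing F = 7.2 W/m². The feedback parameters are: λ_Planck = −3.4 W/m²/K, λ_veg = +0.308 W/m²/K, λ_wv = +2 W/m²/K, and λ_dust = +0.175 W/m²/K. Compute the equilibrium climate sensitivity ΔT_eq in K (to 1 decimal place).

Net feedback parameter λ = (−3.4) + (+0.308) + (+2) + (+0.175) = -0.917 W/m²/K.
ΔT = −F/λ = −7.2/(-0.917) = 7.9 K.

7.9 K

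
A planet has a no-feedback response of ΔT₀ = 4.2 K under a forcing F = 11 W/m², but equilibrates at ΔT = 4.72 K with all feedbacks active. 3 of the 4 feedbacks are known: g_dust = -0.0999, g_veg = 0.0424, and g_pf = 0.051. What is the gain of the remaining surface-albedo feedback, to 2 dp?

0.12

Amplification A = ΔT/ΔT₀ = 4.72/4.2 = 1.124.
Total gain g = 1 − 1/A = 1 − 1/1.124 = 0.1103.
Known gains sum to -0.0999 + 0.0424 + 0.051 = -0.0065.
g_alb = 0.1103 + 0.0065 = 0.12.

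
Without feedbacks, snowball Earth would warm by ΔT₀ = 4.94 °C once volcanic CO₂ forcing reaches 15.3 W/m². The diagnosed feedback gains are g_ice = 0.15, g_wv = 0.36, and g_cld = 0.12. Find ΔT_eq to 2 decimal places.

13.35 °C

Total gain g = 0.15 + 0.36 + 0.12 = 0.63.
Amplification A = 1/(1 − 0.63) = 2.703.
ΔT = 4.94 × 2.703 = 13.35 °C.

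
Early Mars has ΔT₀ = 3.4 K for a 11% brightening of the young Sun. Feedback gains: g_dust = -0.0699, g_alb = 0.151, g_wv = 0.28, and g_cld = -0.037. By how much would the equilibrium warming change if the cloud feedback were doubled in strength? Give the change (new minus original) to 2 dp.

-0.26 K

Original: g = 0.3241, ΔT = 3.4/(1−0.3241) = 5.0303 K.
With doubled cloud: g' = 0.2871, ΔT' = 3.4/(1−0.2871) = 4.7693 K.
Change = 4.7693 − 5.0303 = -0.26 K.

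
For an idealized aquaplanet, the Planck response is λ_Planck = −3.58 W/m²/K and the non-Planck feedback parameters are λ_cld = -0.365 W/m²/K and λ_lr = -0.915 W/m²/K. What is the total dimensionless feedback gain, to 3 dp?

Convert to gains: g_cld = -0.365/3.58 = -0.102; g_lr = -0.915/3.58 = -0.2556.
Total gain g = -0.3576.

-0.358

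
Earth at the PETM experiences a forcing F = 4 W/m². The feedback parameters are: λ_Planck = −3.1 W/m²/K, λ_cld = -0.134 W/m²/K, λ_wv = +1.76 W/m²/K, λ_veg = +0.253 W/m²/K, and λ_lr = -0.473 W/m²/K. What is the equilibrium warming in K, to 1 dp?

Net feedback parameter λ = (−3.1) + (-0.134) + (+1.76) + (+0.253) + (-0.473) = -1.694 W/m²/K.
ΔT = −F/λ = −4/(-1.694) = 2.4 K.

2.4 K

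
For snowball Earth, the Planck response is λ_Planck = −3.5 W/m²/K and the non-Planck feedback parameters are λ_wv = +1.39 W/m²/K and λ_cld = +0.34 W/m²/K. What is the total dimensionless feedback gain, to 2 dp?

Convert to gains: g_wv = 1.39/3.5 = 0.3971; g_cld = 0.34/3.5 = 0.09714.
Total gain g = 0.49424.

0.49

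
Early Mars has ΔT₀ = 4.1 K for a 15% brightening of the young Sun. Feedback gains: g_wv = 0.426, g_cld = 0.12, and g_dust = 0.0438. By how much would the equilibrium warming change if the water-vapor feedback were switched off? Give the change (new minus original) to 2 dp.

-5.09 K

Original: g = 0.5898, ΔT = 4.1/(1−0.5898) = 9.9951 K.
Without water-vapor: g' = 0.1638, ΔT' = 4.1/(1−0.1638) = 4.9031 K.
Change = 4.9031 − 9.9951 = -5.09 K.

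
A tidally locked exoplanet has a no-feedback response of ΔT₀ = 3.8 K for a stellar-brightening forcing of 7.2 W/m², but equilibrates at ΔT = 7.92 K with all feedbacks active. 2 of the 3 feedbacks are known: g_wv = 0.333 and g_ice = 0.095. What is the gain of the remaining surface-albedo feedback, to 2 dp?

0.09

Amplification A = ΔT/ΔT₀ = 7.92/3.8 = 2.084.
Total gain g = 1 − 1/A = 1 − 1/2.084 = 0.5202.
Known gains sum to 0.333 + 0.095 = 0.428.
g_alb = 0.5202 − 0.428 = 0.09.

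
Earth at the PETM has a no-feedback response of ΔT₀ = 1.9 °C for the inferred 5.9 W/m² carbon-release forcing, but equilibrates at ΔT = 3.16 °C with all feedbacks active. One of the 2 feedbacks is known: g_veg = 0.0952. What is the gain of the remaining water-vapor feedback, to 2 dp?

Amplification A = ΔT/ΔT₀ = 3.16/1.9 = 1.663.
Total gain g = 1 − 1/A = 1 − 1/1.663 = 0.3987.
The known gain is 0.0952.
g_wv = 0.3987 − 0.0952 = 0.30.

0.30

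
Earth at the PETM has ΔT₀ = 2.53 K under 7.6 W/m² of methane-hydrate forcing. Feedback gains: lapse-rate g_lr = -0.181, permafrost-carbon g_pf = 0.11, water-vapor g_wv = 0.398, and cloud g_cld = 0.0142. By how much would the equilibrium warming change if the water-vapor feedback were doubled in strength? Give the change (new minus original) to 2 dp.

Original: g = 0.3412, ΔT = 2.53/(1−0.3412) = 3.8403 K.
With doubled water-vapor: g' = 0.7392, ΔT' = 2.53/(1−0.7392) = 9.7009 K.
Change = 9.7009 − 3.8403 = 5.86 K.

5.86 K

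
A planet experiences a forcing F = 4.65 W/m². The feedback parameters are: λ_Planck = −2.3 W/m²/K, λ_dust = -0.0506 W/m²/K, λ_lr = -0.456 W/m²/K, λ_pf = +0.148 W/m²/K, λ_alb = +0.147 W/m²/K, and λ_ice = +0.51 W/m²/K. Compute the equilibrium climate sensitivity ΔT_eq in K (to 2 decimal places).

2.32 K

Net feedback parameter λ = (−2.3) + (-0.0506) + (-0.456) + (+0.148) + (+0.147) + (+0.51) = -2.0016 W/m²/K.
ΔT = −F/λ = −4.65/(-2.0016) = 2.32 K.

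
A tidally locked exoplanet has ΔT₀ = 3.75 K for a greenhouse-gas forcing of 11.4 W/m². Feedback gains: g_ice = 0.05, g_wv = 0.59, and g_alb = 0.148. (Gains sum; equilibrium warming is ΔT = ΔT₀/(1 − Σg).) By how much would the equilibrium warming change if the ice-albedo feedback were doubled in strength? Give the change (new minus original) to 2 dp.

5.46 K

Original: g = 0.788, ΔT = 3.75/(1−0.788) = 17.6887 K.
With doubled ice-albedo: g' = 0.838, ΔT' = 3.75/(1−0.838) = 23.1481 K.
Change = 23.1481 − 17.6887 = 5.46 K.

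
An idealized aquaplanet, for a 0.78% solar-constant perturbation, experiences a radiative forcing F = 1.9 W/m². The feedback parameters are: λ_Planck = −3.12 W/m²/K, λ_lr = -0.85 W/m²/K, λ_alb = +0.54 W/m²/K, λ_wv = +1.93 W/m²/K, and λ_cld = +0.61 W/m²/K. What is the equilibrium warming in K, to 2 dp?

2.13 K

Net feedback parameter λ = (−3.12) + (-0.85) + (+0.54) + (+1.93) + (+0.61) = -0.89 W/m²/K.
ΔT = −F/λ = −1.9/(-0.89) = 2.13 K.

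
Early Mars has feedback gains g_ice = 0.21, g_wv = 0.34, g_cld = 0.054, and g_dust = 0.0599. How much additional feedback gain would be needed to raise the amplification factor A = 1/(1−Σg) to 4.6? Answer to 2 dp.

Current total gain = 0.6639.
Target gain for A = 4.6: g* = 1 − 1/4.6 = 0.7826.
Additional gain needed = 0.7826 − 0.6639 = 0.12.

0.12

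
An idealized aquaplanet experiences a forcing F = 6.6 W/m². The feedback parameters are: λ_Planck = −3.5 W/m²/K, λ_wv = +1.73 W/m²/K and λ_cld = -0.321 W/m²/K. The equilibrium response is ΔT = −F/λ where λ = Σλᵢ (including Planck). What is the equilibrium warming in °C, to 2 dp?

Net feedback parameter λ = (−3.5) + (+1.73) + (-0.321) = -2.091 W/m²/K.
ΔT = −F/λ = −6.6/(-2.091) = 3.16 °C.

3.16 °C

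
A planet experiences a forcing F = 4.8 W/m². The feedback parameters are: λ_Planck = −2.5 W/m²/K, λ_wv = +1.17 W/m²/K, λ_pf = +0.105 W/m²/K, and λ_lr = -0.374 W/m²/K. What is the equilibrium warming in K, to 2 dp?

3.00 K

Net feedback parameter λ = (−2.5) + (+1.17) + (+0.105) + (-0.374) = -1.599 W/m²/K.
ΔT = −F/λ = −4.8/(-1.599) = 3.00 K.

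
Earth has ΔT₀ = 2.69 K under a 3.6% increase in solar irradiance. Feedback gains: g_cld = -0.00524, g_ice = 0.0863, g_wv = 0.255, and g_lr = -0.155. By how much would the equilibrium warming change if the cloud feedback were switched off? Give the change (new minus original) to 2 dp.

Original: g = 0.18106, ΔT = 2.69/(1−0.18106) = 3.2847 K.
Without cloud: g' = 0.1863, ΔT' = 2.69/(1−0.1863) = 3.3059 K.
Change = 3.3059 − 3.2847 = 0.02 K.

0.02 K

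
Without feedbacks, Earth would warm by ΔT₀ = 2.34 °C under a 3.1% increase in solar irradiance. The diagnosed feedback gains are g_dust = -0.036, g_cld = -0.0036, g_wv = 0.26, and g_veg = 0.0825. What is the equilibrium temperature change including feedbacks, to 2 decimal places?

3.36 °C

Total gain g = -0.036 − 0.0036 + 0.26 + 0.0825 = 0.3029.
Amplification A = 1/(1 − 0.3029) = 1.435.
ΔT = 2.34 × 1.435 = 3.36 °C.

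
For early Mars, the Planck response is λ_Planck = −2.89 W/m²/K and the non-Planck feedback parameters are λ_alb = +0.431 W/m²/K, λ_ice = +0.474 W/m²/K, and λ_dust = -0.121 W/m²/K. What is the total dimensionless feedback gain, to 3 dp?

Convert to gains: g_alb = 0.431/2.89 = 0.1491; g_ice = 0.474/2.89 = 0.164; g_dust = -0.121/2.89 = -0.04187.
Total gain g = 0.27123.

0.271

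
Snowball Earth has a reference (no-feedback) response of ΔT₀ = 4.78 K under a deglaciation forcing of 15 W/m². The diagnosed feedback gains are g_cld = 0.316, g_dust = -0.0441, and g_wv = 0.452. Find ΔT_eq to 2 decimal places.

Total gain g = 0.316 − 0.0441 + 0.452 = 0.7239.
Amplification A = 1/(1 − 0.7239) = 3.622.
ΔT = 4.78 × 3.622 = 17.31 K.

17.31 K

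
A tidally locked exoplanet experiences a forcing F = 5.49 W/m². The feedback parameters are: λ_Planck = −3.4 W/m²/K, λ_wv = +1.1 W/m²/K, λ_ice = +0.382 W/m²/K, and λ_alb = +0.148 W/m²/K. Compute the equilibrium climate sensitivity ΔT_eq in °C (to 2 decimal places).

Net feedback parameter λ = (−3.4) + (+1.1) + (+0.382) + (+0.148) = -1.77 W/m²/K.
ΔT = −F/λ = −5.49/(-1.77) = 3.10 °C.

3.10 °C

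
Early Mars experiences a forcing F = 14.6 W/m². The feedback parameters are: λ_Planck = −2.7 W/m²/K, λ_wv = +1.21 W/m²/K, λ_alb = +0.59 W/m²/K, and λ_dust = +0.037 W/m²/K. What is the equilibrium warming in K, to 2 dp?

Net feedback parameter λ = (−2.7) + (+1.21) + (+0.59) + (+0.037) = -0.863 W/m²/K.
ΔT = −F/λ = −14.6/(-0.863) = 16.92 K.

16.92 K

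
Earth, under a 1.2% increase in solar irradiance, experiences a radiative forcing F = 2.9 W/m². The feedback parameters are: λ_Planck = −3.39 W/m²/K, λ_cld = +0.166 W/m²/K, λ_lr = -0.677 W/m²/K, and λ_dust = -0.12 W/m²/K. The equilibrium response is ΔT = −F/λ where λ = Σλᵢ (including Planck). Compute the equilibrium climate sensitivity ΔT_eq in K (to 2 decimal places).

Net feedback parameter λ = (−3.39) + (+0.166) + (-0.677) + (-0.12) = -4.021 W/m²/K.
ΔT = −F/λ = −2.9/(-4.021) = 0.72 K.

0.72 K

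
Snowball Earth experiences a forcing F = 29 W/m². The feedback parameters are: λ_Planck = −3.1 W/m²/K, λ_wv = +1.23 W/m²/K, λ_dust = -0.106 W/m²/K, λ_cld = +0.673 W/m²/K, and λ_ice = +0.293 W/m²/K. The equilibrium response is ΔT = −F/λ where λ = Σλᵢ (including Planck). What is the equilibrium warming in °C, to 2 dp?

Net feedback parameter λ = (−3.1) + (+1.23) + (-0.106) + (+0.673) + (+0.293) = -1.01 W/m²/K.
ΔT = −F/λ = −29/(-1.01) = 28.71 °C.

28.71 °C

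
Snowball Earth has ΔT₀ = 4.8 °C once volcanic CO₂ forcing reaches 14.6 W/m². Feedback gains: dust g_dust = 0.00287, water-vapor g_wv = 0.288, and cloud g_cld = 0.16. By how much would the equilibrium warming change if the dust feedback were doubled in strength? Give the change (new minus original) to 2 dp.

Original: g = 0.45087, ΔT = 4.8/(1−0.45087) = 8.7411 °C.
With doubled dust: g' = 0.45374, ΔT' = 4.8/(1−0.45374) = 8.7870 °C.
Change = 8.7870 − 8.7411 = 0.05 °C.

0.05 °C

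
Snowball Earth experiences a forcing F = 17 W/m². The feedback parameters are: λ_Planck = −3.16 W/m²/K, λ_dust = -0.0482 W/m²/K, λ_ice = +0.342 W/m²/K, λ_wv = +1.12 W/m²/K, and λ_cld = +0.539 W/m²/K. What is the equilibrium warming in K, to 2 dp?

14.08 K

Net feedback parameter λ = (−3.16) + (-0.0482) + (+0.342) + (+1.12) + (+0.539) = -1.2072 W/m²/K.
ΔT = −F/λ = −17/(-1.2072) = 14.08 K.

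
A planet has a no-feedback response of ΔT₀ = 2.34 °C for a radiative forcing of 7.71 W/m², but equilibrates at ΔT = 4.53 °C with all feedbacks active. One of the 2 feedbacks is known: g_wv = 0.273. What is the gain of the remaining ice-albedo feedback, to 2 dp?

0.21

Amplification A = ΔT/ΔT₀ = 4.53/2.34 = 1.936.
Total gain g = 1 − 1/A = 1 − 1/1.936 = 0.4835.
The known gain is 0.273.
g_ice = 0.4835 − 0.273 = 0.21.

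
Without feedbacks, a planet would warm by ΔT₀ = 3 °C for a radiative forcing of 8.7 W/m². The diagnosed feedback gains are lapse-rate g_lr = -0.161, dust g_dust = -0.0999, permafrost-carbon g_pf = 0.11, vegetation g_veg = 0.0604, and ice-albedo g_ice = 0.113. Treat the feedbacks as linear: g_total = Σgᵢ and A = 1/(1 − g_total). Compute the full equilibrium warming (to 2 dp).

Total gain g = -0.161 − 0.0999 + 0.11 + 0.0604 + 0.113 = 0.0225.
Amplification A = 1/(1 − 0.0225) = 1.023.
ΔT = 3 × 1.023 = 3.07 °C.

3.07 °C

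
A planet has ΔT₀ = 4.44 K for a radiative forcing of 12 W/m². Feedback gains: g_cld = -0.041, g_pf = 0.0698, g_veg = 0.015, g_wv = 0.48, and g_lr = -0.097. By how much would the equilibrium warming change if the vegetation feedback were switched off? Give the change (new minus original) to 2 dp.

-0.20 K

Original: g = 0.4268, ΔT = 4.44/(1−0.4268) = 7.7460 K.
Without vegetation: g' = 0.4118, ΔT' = 4.44/(1−0.4118) = 7.5485 K.
Change = 7.5485 − 7.7460 = -0.20 K.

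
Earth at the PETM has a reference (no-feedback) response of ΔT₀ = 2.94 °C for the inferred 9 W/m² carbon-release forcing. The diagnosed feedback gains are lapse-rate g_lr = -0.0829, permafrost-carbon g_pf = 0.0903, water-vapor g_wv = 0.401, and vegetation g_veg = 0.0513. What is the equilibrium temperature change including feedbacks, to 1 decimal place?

5.4 °C

Total gain g = -0.0829 + 0.0903 + 0.401 + 0.0513 = 0.4597.
Amplification A = 1/(1 − 0.4597) = 1.851.
ΔT = 2.94 × 1.851 = 5.4 °C.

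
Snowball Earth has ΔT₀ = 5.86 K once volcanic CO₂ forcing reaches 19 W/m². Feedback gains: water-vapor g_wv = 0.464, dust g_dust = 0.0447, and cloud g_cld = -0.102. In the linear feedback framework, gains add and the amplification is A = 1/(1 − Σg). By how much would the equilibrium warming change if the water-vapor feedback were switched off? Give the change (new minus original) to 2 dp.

Original: g = 0.4067, ΔT = 5.86/(1−0.4067) = 9.8770 K.
Without water-vapor: g' = -0.0573, ΔT' = 5.86/(1+0.0573) = 5.5424 K.
Change = 5.5424 − 9.8770 = -4.33 K.

-4.33 K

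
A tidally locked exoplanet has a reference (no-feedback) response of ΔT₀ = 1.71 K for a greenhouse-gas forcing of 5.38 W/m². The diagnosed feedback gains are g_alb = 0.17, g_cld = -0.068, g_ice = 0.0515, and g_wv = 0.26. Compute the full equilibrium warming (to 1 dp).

Total gain g = 0.17 − 0.068 + 0.0515 + 0.26 = 0.4135.
Amplification A = 1/(1 − 0.4135) = 1.705.
ΔT = 1.71 × 1.705 = 2.9 K.

2.9 K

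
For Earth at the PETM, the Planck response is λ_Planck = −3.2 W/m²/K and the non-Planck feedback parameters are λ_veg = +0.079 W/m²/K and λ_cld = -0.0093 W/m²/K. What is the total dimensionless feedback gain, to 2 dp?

0.02

Convert to gains: g_veg = 0.079/3.2 = 0.02469; g_cld = -0.0093/3.2 = -0.002906.
Total gain g = 0.021784.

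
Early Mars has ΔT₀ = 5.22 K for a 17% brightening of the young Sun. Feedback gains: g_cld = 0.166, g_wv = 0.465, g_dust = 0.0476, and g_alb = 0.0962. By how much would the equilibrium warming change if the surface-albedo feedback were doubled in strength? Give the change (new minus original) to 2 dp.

Original: g = 0.7748, ΔT = 5.22/(1−0.7748) = 23.1794 K.
With doubled surface-albedo: g' = 0.871, ΔT' = 5.22/(1−0.871) = 40.4651 K.
Change = 40.4651 − 23.1794 = 17.29 K.

17.29 K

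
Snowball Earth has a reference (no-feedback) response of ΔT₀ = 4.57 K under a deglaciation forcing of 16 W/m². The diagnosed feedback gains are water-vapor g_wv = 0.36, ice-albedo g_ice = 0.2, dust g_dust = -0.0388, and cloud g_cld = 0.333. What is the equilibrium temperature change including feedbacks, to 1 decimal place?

31.3 K

Total gain g = 0.36 + 0.2 − 0.0388 + 0.333 = 0.8542.
Amplification A = 1/(1 − 0.8542) = 6.859.
ΔT = 4.57 × 6.859 = 31.3 K.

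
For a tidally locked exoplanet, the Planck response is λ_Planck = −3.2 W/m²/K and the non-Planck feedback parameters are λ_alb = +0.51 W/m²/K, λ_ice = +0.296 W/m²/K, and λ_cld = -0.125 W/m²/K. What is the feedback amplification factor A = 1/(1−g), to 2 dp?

1.27

Convert to gains: g_alb = 0.51/3.2 = 0.1594; g_ice = 0.296/3.2 = 0.0925; g_cld = -0.125/3.2 = -0.03906.
Total gain g = 0.21284.
A = 1/(1 − 0.21284) = 1.27.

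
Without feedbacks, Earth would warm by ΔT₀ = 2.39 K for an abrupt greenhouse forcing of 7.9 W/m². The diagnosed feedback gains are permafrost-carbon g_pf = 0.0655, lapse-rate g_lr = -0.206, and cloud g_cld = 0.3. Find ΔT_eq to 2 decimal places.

Total gain g = 0.0655 − 0.206 + 0.3 = 0.1595.
Amplification A = 1/(1 − 0.1595) = 1.19.
ΔT = 2.39 × 1.19 = 2.84 K.

2.84 K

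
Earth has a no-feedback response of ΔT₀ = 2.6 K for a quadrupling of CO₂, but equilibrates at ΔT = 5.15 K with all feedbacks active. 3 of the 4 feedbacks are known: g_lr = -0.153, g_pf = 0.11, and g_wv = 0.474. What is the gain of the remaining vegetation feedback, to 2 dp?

0.06

Amplification A = ΔT/ΔT₀ = 5.15/2.6 = 1.981.
Total gain g = 1 − 1/A = 1 − 1/1.981 = 0.4952.
Known gains sum to -0.153 + 0.11 + 0.474 = 0.431.
g_veg = 0.4952 − 0.431 = 0.06.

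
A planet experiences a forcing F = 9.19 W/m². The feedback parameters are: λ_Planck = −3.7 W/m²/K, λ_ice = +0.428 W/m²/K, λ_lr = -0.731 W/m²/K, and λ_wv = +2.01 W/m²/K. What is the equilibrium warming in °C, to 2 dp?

Net feedback parameter λ = (−3.7) + (+0.428) + (-0.731) + (+2.01) = -1.993 W/m²/K.
ΔT = −F/λ = −9.19/(-1.993) = 4.61 °C.

4.61 °C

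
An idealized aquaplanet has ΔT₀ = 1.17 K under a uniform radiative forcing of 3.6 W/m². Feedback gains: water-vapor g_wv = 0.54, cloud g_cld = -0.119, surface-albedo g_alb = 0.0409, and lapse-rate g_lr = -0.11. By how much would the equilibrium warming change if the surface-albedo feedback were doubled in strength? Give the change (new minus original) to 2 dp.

0.12 K

Original: g = 0.3519, ΔT = 1.17/(1−0.3519) = 1.8053 K.
With doubled surface-albedo: g' = 0.3928, ΔT' = 1.17/(1−0.3928) = 1.9269 K.
Change = 1.9269 − 1.8053 = 0.12 K.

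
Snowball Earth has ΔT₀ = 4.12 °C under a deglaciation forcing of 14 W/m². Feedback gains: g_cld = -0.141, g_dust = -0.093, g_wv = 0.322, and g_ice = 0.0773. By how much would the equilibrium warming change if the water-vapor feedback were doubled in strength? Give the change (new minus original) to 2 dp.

3.10 °C

Original: g = 0.1653, ΔT = 4.12/(1−0.1653) = 4.9359 °C.
With doubled water-vapor: g' = 0.4873, ΔT' = 4.12/(1−0.4873) = 8.0359 °C.
Change = 8.0359 − 4.9359 = 3.10 °C.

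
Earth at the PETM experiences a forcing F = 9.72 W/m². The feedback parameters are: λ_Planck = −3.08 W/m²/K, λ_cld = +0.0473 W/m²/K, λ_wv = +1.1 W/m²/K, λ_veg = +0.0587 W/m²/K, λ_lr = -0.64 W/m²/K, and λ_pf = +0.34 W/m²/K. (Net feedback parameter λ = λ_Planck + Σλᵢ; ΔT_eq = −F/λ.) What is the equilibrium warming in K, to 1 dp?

4.5 K

Net feedback parameter λ = (−3.08) + (+0.0473) + (+1.1) + (+0.0587) + (-0.64) + (+0.34) = -2.174 W/m²/K.
ΔT = −F/λ = −9.72/(-2.174) = 4.5 K.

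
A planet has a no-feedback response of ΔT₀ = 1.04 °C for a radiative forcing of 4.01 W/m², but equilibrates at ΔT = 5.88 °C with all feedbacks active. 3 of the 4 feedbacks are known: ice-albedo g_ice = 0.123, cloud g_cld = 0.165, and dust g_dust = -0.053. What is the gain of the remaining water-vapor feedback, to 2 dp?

0.59

Amplification A = ΔT/ΔT₀ = 5.88/1.04 = 5.654.
Total gain g = 1 − 1/A = 1 − 1/5.654 = 0.8231.
Known gains sum to 0.123 + 0.165 − 0.053 = 0.235.
g_wv = 0.8231 − 0.235 = 0.59.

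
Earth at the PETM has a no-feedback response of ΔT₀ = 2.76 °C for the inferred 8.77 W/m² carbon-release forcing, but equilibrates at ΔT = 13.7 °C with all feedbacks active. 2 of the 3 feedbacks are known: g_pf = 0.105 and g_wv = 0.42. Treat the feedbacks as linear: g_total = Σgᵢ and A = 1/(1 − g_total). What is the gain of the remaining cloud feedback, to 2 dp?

0.27

Amplification A = ΔT/ΔT₀ = 13.7/2.76 = 4.964.
Total gain g = 1 − 1/A = 1 − 1/4.964 = 0.7985.
Known gains sum to 0.105 + 0.42 = 0.525.
g_cld = 0.7985 − 0.525 = 0.27.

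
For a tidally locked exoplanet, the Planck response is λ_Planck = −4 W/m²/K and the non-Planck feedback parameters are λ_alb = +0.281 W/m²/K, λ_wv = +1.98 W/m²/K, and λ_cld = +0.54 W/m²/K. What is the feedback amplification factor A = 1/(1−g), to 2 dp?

Convert to gains: g_alb = 0.281/4 = 0.07025; g_wv = 1.98/4 = 0.495; g_cld = 0.54/4 = 0.135.
Total gain g = 0.70025.
A = 1/(1 − 0.70025) = 3.34.

3.34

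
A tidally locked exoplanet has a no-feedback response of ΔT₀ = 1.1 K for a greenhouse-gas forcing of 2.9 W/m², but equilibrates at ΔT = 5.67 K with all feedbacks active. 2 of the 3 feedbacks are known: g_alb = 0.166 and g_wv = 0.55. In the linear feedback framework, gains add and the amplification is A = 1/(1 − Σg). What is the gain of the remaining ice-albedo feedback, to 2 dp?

0.09

Amplification A = ΔT/ΔT₀ = 5.67/1.1 = 5.155.
Total gain g = 1 − 1/A = 1 − 1/5.155 = 0.806.
Known gains sum to 0.166 + 0.55 = 0.716.
g_ice = 0.806 − 0.716 = 0.09.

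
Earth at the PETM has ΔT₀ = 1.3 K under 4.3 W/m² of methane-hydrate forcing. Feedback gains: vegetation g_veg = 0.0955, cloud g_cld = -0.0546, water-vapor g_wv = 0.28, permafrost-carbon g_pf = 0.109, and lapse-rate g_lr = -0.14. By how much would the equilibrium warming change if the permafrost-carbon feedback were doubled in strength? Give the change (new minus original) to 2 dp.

0.33 K

Original: g = 0.2899, ΔT = 1.3/(1−0.2899) = 1.8307 K.
With doubled permafrost-carbon: g' = 0.3989, ΔT' = 1.3/(1−0.3989) = 2.1627 K.
Change = 2.1627 − 1.8307 = 0.33 K.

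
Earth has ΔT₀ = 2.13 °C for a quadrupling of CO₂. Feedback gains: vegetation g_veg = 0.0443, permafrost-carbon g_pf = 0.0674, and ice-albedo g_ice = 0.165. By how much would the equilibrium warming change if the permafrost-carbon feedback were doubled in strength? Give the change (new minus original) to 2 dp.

Original: g = 0.2767, ΔT = 2.13/(1−0.2767) = 2.9448 °C.
With doubled permafrost-carbon: g' = 0.3441, ΔT' = 2.13/(1−0.3441) = 3.2474 °C.
Change = 3.2474 − 2.9448 = 0.30 °C.

0.30 °C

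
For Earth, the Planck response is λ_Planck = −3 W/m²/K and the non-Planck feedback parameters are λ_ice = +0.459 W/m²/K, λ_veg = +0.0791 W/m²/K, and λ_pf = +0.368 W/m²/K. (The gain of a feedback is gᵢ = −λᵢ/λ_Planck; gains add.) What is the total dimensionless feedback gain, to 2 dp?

0.30

Convert to gains: g_ice = 0.459/3 = 0.153; g_veg = 0.0791/3 = 0.02637; g_pf = 0.368/3 = 0.1227.
Total gain g = 0.30207.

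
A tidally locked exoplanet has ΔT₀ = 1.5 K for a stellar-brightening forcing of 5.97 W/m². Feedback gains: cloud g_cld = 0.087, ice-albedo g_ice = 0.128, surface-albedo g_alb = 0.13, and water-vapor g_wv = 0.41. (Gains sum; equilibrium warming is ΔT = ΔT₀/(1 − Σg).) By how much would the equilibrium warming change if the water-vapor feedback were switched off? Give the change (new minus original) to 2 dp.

Original: g = 0.755, ΔT = 1.5/(1−0.755) = 6.1224 K.
Without water-vapor: g' = 0.345, ΔT' = 1.5/(1−0.345) = 2.2901 K.
Change = 2.2901 − 6.1224 = -3.83 K.

-3.83 K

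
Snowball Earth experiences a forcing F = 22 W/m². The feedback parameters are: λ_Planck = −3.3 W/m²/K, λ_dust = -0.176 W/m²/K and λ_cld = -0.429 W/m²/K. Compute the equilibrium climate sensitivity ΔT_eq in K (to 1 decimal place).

5.6 K

Net feedback parameter λ = (−3.3) + (-0.176) + (-0.429) = -3.905 W/m²/K.
ΔT = −F/λ = −22/(-3.905) = 5.6 K.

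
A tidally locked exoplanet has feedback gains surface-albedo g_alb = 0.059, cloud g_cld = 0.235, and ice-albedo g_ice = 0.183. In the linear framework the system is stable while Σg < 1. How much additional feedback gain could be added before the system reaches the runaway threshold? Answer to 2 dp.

0.52

Current total gain = 0.059 + 0.235 + 0.183 = 0.477.
Margin to runaway = 1 − 0.477 = 0.52.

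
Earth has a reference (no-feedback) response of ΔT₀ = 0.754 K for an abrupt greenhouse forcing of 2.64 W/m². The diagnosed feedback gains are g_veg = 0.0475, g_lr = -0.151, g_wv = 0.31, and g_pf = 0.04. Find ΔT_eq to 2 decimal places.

1.00 K

Total gain g = 0.0475 − 0.151 + 0.31 + 0.04 = 0.2465.
Amplification A = 1/(1 − 0.2465) = 1.327.
ΔT = 0.754 × 1.327 = 1.00 K.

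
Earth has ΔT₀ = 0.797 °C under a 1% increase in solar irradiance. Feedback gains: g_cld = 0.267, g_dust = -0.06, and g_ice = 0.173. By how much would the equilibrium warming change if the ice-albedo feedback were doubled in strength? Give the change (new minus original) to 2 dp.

Original: g = 0.38, ΔT = 0.797/(1−0.38) = 1.2855 °C.
With doubled ice-albedo: g' = 0.553, ΔT' = 0.797/(1−0.553) = 1.7830 °C.
Change = 1.7830 − 1.2855 = 0.50 °C.

0.50 °C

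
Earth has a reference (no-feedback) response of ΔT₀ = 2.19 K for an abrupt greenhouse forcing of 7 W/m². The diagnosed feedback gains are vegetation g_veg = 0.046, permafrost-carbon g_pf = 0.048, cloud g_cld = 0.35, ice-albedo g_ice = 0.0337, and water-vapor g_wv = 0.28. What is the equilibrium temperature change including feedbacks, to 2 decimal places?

Total gain g = 0.046 + 0.048 + 0.35 + 0.0337 + 0.28 = 0.7577.
Amplification A = 1/(1 − 0.7577) = 4.127.
ΔT = 2.19 × 4.127 = 9.04 K.

9.04 K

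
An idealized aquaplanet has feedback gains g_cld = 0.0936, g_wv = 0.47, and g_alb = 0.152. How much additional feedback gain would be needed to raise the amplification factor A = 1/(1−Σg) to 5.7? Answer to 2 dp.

0.11

Current total gain = 0.7156.
Target gain for A = 5.7: g* = 1 − 1/5.7 = 0.8246.
Additional gain needed = 0.8246 − 0.7156 = 0.11.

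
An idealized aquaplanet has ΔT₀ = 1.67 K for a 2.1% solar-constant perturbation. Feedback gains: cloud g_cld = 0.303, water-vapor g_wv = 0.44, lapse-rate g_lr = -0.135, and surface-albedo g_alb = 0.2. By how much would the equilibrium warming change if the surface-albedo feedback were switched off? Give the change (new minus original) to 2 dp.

Original: g = 0.808, ΔT = 1.67/(1−0.808) = 8.6979 K.
Without surface-albedo: g' = 0.608, ΔT' = 1.67/(1−0.608) = 4.2602 K.
Change = 4.2602 − 8.6979 = -4.44 K.

-4.44 K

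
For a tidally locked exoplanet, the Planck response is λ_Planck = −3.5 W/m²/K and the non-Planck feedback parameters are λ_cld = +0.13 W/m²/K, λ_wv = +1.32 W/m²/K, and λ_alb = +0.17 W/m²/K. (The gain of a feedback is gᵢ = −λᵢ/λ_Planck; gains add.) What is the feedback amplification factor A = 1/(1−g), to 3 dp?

1.862

Convert to gains: g_cld = 0.13/3.5 = 0.03714; g_wv = 1.32/3.5 = 0.3771; g_alb = 0.17/3.5 = 0.04857.
Total gain g = 0.46281.
A = 1/(1 − 0.46281) = 1.862.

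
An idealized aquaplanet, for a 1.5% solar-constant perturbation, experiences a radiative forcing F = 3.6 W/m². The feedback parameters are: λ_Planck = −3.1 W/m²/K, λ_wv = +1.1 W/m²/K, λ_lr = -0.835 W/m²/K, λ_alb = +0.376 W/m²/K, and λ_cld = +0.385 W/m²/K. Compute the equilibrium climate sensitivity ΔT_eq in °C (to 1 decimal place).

1.7 °C

Net feedback parameter λ = (−3.1) + (+1.1) + (-0.835) + (+0.376) + (+0.385) = -2.074 W/m²/K.
ΔT = −F/λ = −3.6/(-2.074) = 1.7 °C.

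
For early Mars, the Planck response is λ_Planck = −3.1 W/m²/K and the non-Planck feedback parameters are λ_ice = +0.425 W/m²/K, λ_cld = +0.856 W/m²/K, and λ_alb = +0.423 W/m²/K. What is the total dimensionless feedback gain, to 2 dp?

Convert to gains: g_ice = 0.425/3.1 = 0.1371; g_cld = 0.856/3.1 = 0.2761; g_alb = 0.423/3.1 = 0.1365.
Total gain g = 0.5497.

0.55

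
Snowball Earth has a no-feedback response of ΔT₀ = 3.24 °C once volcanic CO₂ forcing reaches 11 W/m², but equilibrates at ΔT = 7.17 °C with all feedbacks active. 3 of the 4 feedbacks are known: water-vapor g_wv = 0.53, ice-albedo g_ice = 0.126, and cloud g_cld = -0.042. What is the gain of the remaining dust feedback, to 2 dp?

-0.07

Amplification A = ΔT/ΔT₀ = 7.17/3.24 = 2.213.
Total gain g = 1 − 1/A = 1 − 1/2.213 = 0.5481.
Known gains sum to 0.53 + 0.126 − 0.042 = 0.614.
g_dust = 0.5481 − 0.614 = -0.07.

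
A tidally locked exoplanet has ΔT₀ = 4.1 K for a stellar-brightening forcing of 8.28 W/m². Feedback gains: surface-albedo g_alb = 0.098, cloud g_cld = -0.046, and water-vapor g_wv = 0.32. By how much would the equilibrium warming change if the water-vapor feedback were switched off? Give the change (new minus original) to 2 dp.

-2.20 K

Original: g = 0.372, ΔT = 4.1/(1−0.372) = 6.5287 K.
Without water-vapor: g' = 0.052, ΔT' = 4.1/(1−0.052) = 4.3249 K.
Change = 4.3249 − 6.5287 = -2.20 K.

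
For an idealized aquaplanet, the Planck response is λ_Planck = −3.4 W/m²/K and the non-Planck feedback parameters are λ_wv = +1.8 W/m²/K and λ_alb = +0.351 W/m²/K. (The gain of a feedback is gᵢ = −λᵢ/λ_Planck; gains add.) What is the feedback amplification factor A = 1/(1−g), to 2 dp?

Convert to gains: g_wv = 1.8/3.4 = 0.5294; g_alb = 0.351/3.4 = 0.1032.
Total gain g = 0.6326.
A = 1/(1 − 0.6326) = 2.72.

2.72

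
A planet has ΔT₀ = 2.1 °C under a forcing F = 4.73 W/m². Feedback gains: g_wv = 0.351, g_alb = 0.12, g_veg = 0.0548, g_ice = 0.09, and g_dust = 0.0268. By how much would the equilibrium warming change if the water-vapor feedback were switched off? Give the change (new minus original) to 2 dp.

-2.91 °C

Original: g = 0.6426, ΔT = 2.1/(1−0.6426) = 5.8758 °C.
Without water-vapor: g' = 0.2916, ΔT' = 2.1/(1−0.2916) = 2.9644 °C.
Change = 2.9644 − 5.8758 = -2.91 °C.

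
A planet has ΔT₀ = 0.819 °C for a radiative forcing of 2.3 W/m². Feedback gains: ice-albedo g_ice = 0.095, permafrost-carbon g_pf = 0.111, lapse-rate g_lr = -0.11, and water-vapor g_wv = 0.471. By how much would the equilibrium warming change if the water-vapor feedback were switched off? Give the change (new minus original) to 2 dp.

Original: g = 0.567, ΔT = 0.819/(1−0.567) = 1.8915 °C.
Without water-vapor: g' = 0.096, ΔT' = 0.819/(1−0.096) = 0.9060 °C.
Change = 0.9060 − 1.8915 = -0.99 °C.

-0.99 °C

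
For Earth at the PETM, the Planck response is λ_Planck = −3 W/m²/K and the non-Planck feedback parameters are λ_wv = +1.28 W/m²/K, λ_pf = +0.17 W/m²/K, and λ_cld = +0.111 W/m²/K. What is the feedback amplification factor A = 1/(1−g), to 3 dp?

Convert to gains: g_wv = 1.28/3 = 0.4267; g_pf = 0.17/3 = 0.05667; g_cld = 0.111/3 = 0.037.
Total gain g = 0.52037.
A = 1/(1 − 0.52037) = 2.085.

2.085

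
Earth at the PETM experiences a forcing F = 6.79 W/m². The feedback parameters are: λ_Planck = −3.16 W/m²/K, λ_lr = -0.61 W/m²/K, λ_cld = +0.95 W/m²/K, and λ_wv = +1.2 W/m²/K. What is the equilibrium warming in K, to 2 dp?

4.19 K

Net feedback parameter λ = (−3.16) + (-0.61) + (+0.95) + (+1.2) = -1.62 W/m²/K.
ΔT = −F/λ = −6.79/(-1.62) = 4.19 K.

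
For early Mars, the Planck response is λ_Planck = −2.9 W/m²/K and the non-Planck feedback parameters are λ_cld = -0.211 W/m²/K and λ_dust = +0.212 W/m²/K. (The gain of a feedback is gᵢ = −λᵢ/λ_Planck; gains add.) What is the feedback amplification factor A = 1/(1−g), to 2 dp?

Convert to gains: g_cld = -0.211/2.9 = -0.07276; g_dust = 0.212/2.9 = 0.0731.
Total gain g = 0.00034.
A = 1/(1 − 0.00034) = 1.00.

1.00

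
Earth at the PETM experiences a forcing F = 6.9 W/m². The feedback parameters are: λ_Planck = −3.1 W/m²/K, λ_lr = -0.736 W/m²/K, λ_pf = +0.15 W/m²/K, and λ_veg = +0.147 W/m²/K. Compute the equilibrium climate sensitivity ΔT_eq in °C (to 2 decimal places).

Net feedback parameter λ = (−3.1) + (-0.736) + (+0.15) + (+0.147) = -3.539 W/m²/K.
ΔT = −F/λ = −6.9/(-3.539) = 1.95 °C.

1.95 °C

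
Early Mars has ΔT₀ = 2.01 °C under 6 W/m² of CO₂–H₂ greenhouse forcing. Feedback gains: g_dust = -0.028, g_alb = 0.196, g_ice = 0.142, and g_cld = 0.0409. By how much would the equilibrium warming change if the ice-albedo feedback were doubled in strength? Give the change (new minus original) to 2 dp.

0.87 °C

Original: g = 0.3509, ΔT = 2.01/(1−0.3509) = 3.0966 °C.
With doubled ice-albedo: g' = 0.4929, ΔT' = 2.01/(1−0.4929) = 3.9637 °C.
Change = 3.9637 − 3.0966 = 0.87 °C.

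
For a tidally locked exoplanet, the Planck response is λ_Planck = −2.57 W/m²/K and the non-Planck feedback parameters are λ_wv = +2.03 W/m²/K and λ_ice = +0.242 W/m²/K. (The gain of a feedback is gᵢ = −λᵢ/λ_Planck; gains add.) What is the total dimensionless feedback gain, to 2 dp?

Convert to gains: g_wv = 2.03/2.57 = 0.7899; g_ice = 0.242/2.57 = 0.09416.
Total gain g = 0.88406.

0.88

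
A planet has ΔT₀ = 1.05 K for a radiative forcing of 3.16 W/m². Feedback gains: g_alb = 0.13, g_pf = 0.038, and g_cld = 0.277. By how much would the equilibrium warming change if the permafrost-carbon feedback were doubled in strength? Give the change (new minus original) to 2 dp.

0.14 K

Original: g = 0.445, ΔT = 1.05/(1−0.445) = 1.8919 K.
With doubled permafrost-carbon: g' = 0.483, ΔT' = 1.05/(1−0.483) = 2.0309 K.
Change = 2.0309 − 1.8919 = 0.14 K.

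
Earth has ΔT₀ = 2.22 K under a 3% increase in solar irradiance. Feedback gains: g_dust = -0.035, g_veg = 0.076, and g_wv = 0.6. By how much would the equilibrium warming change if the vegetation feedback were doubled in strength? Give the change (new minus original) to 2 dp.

1.66 K

Original: g = 0.641, ΔT = 2.22/(1−0.641) = 6.1838 K.
With doubled vegetation: g' = 0.717, ΔT' = 2.22/(1−0.717) = 7.8445 K.
Change = 7.8445 − 6.1838 = 1.66 K.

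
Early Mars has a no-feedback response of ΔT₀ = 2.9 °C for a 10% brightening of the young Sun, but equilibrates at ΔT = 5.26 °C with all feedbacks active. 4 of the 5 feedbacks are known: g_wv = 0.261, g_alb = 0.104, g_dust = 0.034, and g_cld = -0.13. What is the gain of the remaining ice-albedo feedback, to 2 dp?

Amplification A = ΔT/ΔT₀ = 5.26/2.9 = 1.814.
Total gain g = 1 − 1/A = 1 − 1/1.814 = 0.4487.
Known gains sum to 0.261 + 0.104 + 0.034 − 0.13 = 0.269.
g_ice = 0.4487 − 0.269 = 0.18.

0.18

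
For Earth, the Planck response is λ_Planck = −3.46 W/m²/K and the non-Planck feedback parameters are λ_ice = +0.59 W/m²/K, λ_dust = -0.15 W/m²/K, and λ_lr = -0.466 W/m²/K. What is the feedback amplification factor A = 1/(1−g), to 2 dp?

0.99

Convert to gains: g_ice = 0.59/3.46 = 0.1705; g_dust = -0.15/3.46 = -0.04335; g_lr = -0.466/3.46 = -0.1347.
Total gain g = -0.00755.
A = 1/(1 + 0.00755) = 0.99.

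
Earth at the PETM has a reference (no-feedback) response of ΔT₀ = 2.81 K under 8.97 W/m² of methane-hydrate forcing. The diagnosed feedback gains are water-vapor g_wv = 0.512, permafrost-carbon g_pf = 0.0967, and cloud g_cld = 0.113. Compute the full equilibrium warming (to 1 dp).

Total gain g = 0.512 + 0.0967 + 0.113 = 0.7217.
Amplification A = 1/(1 − 0.7217) = 3.593.
ΔT = 2.81 × 3.593 = 10.1 K.

10.1 K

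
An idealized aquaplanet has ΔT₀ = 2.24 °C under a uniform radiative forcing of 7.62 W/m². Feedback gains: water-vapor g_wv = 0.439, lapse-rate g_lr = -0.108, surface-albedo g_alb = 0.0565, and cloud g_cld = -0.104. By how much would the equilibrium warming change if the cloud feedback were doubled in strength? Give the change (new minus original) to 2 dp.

Original: g = 0.2835, ΔT = 2.24/(1−0.2835) = 3.1263 °C.
With doubled cloud: g' = 0.1795, ΔT' = 2.24/(1−0.1795) = 2.7300 °C.
Change = 2.7300 − 3.1263 = -0.40 °C.

-0.40 °C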